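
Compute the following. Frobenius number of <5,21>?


gcd(5,21)=1 => F=ab-a-b=5*21-5-21=105-26=79


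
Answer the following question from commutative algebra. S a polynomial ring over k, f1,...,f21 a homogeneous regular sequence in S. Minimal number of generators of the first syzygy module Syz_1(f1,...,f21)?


Regular sequence => Koszul complex is the minimal free resolution.
Syz_1 minimally generated by Koszul relations f_i*e_j - f_j*e_i (i<j): mu(Syz_1) = beta_2 = C(m,2) = m(m-1)/2
m=21
21*20/2 = 210


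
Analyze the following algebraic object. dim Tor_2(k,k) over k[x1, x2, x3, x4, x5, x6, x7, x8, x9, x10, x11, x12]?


Koszul: C(n,i)=C(12,2)=66


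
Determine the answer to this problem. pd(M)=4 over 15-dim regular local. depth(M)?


pd+depth=depth(R)=15
depth=15-4=11


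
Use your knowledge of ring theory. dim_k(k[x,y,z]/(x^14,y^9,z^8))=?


Basis: x^iy^jz^k, i<14,j<9,k<8
14*9*8=1008


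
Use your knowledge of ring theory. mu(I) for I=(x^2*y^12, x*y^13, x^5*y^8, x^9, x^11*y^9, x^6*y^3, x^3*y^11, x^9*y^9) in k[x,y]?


Remove redundant (divisible by others).
x^11*y^9 redundant.
x^9*y^9 redundant.
Min: x^9, x^6*y^3, x^5*y^8, x^3*y^11, x^2*y^12, x*y^13
Count=6


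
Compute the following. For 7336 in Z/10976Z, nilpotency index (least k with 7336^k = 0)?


7336^k mod 10976:
k=1: 7336
k=2: 1568
k=3: 0
First zero at k = 3


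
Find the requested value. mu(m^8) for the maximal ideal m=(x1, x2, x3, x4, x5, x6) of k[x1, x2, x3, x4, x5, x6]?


Graded Nakayama: mu(m^d) = dim_k (m^d/m^(d+1)) = #degree-8 monomials in 6 vars
C(n+d-1,d)=C(13,8)=1287


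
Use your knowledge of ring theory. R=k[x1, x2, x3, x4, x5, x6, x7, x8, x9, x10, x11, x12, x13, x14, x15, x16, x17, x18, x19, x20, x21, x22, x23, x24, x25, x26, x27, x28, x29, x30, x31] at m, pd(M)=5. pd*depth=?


pd+depth=31
depth=31-5=26
pd*depth=5*26=130


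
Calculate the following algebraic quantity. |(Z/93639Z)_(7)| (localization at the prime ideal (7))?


7-primary part: 93639=7^4*39
Size=7^4=2401


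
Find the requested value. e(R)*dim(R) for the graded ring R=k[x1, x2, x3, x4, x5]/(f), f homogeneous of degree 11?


e(R)=deg(f)=11, dim(R)=5-1=4
e*dim=11*4=44


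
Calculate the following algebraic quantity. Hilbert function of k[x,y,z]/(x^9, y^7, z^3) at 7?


Need i<9, j<7, k<3 with i+j+k=7.
For each i, j ranges over max(0,7-i-2)..min(6,7-i):
  i=0: j in [5,6] -> 2
  i=1: j in [4,6] -> 3
  i=2: j in [3,5] -> 3
  i=3: j in [2,4] -> 3
  i=4: j in [1,3] -> 3
  i=5: j in [0,2] -> 3
  i=6: j in [0,1] -> 2
  i=7: j in [0,0] -> 1
H(7) = 2+3+3+3+3+3+2+1 = 20


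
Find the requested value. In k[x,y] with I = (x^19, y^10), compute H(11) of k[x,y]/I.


k[x,y], I = (x^19, y^10), d = 11
Need i < 19 and d-i < 10.
Range: 2 <= i <= 11.
H(11) = 10


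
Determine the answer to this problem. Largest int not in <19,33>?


gcd(19,33)=1 => F=ab-a-b=19*33-19-33=627-52=575


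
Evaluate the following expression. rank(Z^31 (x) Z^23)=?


rank(M(x)N) = rank(M)*rank(N)
31*23 = 713


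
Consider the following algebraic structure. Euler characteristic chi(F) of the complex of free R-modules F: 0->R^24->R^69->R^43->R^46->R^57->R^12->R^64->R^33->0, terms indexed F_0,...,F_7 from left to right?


chi = sum (-1)^i * rank:
(-1)^0*24=24
(-1)^1*69=-69
(-1)^2*43=43
(-1)^3*46=-46
(-1)^4*57=57
(-1)^5*12=-12
(-1)^6*64=64
(-1)^7*33=-33
chi=28


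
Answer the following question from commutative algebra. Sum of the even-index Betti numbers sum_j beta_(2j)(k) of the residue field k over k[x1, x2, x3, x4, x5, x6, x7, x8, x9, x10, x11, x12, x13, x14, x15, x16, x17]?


Koszul resolution: beta_i(k)=C(n,i), n=17
sum_even C(17,i) = 2^(n-1) = 2^16 = 65536


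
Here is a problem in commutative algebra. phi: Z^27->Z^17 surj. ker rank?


rank(ker) = 27-17 = 10


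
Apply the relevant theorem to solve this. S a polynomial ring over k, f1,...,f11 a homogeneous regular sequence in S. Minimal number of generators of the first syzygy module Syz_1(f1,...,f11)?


Regular sequence => Koszul complex is the minimal free resolution.
Syz_1 minimally generated by Koszul relations f_i*e_j - f_j*e_i (i<j): mu(Syz_1) = beta_2 = C(m,2) = m(m-1)/2
m=11
11*10/2 = 55


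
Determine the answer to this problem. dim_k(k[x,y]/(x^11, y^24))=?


Basis: x^i*y^j, i<11, j<24
11*24=264


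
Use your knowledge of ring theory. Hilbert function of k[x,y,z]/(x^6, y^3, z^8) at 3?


Need i<6, j<3, k<8 with i+j+k=3.
For each i, j ranges over max(0,3-i-7)..min(2,3-i):
  i=0: j in [0,2] -> 3
  i=1: j in [0,2] -> 3
  i=2: j in [0,1] -> 2
  i=3: j in [0,0] -> 1
H(3) = 3+3+2+1 = 9


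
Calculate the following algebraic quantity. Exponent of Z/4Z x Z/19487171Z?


Exponent = lcm of the cyclic orders; pairwise coprime => product.
2^2*11^7=4*19487171=77948684


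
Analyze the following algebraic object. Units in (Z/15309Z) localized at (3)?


Local ring = Z/2187Z.
phi(2187) = 3^6*(3-1) = 1458


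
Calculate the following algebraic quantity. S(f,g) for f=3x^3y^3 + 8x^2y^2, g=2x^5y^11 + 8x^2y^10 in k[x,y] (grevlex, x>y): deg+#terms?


LT(f)=3x^3y^3, LT(g)=2x^5y^11
lcm(LM)=x^5y^11
S(f,g) (scaled by 6 to clear denominators) = 2x^2y^8*f - 3*g = 16x^4y^10 - 24x^2y^10
2 terms, deg 14.
14+2=16


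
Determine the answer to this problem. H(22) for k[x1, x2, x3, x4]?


C(d+n-1,n-1)=C(25,3)=2300


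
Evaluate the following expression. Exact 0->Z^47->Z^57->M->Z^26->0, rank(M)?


Alt sum=0:
(-1)^0*47 + (-1)^1*57 + (-1)^2*? + (-1)^3*26=0
rank(M)=36


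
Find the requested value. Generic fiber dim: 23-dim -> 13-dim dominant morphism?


dim(fiber)=dim(X)-dim(Y)=23-13=10


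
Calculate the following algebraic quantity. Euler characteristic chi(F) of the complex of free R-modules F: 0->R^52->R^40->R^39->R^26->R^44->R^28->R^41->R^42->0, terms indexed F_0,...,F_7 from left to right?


chi = sum (-1)^i * rank:
(-1)^0*52=52
(-1)^1*40=-40
(-1)^2*39=39
(-1)^3*26=-26
(-1)^4*44=44
(-1)^5*28=-28
(-1)^6*41=41
(-1)^7*42=-42
chi=40


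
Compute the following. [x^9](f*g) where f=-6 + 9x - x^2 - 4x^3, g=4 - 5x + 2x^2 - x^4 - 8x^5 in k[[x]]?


[x^9] = sum a_i*b_j, i+j=9
Sum=0


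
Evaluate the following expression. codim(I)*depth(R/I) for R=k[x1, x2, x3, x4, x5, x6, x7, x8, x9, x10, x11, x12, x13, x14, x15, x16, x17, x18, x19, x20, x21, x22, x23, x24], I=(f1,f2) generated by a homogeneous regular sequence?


codim=2, depth=dim(R/I)=24-2=22
Product=2*22=44


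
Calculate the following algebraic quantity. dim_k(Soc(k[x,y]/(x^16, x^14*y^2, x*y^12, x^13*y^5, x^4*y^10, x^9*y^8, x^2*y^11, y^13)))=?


Socle = ann(m) = span of standard monomials u with x*u, y*u in I (staircase corners).
Minimal generators: x^16, x^14*y^2, x^13*y^5, x^9*y^8, x^4*y^10, x^2*y^11, x*y^12, y^13
Corners: y^12, xy^11, x^3y^10, x^8y^9, x^12y^7, x^13y^4, x^15y
Socle dim=7


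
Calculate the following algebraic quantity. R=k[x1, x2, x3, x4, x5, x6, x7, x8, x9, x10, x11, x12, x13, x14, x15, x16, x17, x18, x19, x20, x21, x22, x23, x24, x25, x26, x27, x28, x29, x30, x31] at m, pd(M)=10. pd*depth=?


pd+depth=31
depth=31-10=21
pd*depth=10*21=210


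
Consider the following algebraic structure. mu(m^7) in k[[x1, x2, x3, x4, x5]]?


C(n+d-1,d)=C(11,7)=330


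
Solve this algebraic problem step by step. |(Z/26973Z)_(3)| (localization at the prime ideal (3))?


3-primary part: 26973=3^6*37
Size=3^6=729


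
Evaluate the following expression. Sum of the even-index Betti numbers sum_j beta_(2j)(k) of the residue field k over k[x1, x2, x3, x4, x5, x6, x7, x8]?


Koszul resolution: beta_i(k)=C(n,i), n=8
sum_even C(8,i) = 2^(n-1) = 2^7 = 128


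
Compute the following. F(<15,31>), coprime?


gcd(15,31)=1 => F=ab-a-b=15*31-15-31=465-46=419


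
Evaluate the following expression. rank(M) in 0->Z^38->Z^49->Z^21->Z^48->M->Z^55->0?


Alt sum=0:
(-1)^0*38 + (-1)^1*49 + (-1)^2*21 + (-1)^3*48 + (-1)^4*? + (-1)^5*55=0
rank(M)=93


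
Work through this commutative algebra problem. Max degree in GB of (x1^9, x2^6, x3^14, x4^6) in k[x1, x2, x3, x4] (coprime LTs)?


Pure powers, coprime LTs => already GB.
Degrees: 9, 6, 14, 6
Max=14


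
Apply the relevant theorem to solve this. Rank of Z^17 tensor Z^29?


rank(M(x)N) = rank(M)*rank(N)
17*29 = 493


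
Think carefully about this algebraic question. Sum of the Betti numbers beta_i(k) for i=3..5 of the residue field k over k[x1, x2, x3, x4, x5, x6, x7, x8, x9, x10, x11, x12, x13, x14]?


Koszul resolution: beta_i(k)=C(n,i), n=14
C(14,3)=364, C(14,4)=1001, C(14,5)=2002
Sum=3367


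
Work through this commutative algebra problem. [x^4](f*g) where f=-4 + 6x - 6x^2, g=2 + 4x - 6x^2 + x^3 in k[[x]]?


[x^4] = sum a_i*b_j, i+j=4
  6*1=6
  -6*-6=36
Sum=42


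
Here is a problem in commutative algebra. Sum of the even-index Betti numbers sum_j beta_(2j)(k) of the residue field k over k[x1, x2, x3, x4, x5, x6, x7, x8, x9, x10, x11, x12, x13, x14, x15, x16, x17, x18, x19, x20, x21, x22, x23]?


Koszul resolution: beta_i(k)=C(n,i), n=23
sum_even C(23,i) = 2^(n-1) = 2^22 = 4194304


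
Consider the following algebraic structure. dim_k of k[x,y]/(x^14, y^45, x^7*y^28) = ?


k[x,y]/I, I = (x^14, y^45, x^7*y^28)
Rect: 14x45=630. Corner: (14-7)x(45-28)=119.
dim = 630-119 = 511


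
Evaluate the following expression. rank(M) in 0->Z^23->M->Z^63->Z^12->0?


Alt sum=0:
(-1)^0*23 + (-1)^1*? + (-1)^2*63 + (-1)^3*12=0
rank(M)=74


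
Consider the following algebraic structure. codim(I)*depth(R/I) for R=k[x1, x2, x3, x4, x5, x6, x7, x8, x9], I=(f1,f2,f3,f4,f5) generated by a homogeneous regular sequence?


codim=5, depth=dim(R/I)=9-5=4
Product=5*4=20


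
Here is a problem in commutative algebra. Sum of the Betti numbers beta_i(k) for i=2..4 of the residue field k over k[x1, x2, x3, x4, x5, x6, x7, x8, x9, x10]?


Koszul resolution: beta_i(k)=C(n,i), n=10
C(10,2)=45, C(10,3)=120, C(10,4)=210
Sum=375


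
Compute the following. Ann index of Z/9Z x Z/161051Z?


Exponent = lcm of the cyclic orders; pairwise coprime => product.
3^2*11^5=9*161051=1449459


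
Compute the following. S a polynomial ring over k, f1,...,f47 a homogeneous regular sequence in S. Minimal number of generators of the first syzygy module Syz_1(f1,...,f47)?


Regular sequence => Koszul complex is the minimal free resolution.
Syz_1 minimally generated by Koszul relations f_i*e_j - f_j*e_i (i<j): mu(Syz_1) = beta_2 = C(m,2) = m(m-1)/2
m=47
47*46/2 = 1081


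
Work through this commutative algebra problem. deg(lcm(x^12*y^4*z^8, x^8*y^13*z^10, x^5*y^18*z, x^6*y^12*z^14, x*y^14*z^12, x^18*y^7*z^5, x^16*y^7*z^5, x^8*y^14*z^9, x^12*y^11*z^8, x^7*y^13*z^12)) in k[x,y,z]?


lcm = componentwise max:
x: max(12,8,5,6,1,18,16,8,12,7)=18
y: max(4,13,18,12,14,7,7,14,11,13)=18
z: max(8,10,1,14,12,5,5,9,8,12)=14
Total=18+18+14=50


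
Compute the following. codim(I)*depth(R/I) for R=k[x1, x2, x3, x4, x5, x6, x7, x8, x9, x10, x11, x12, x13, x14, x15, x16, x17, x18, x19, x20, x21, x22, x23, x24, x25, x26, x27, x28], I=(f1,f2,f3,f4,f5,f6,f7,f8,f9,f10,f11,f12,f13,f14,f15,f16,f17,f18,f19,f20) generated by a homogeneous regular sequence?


codim=20, depth=dim(R/I)=28-20=8
Product=20*8=160


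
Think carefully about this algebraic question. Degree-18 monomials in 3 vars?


C(d+n-1,n-1)=C(20,2)=190


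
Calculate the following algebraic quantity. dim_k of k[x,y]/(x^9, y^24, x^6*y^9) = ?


k[x,y]/I, I = (x^9, y^24, x^6*y^9)
Rect: 9x24=216. Corner: (9-6)x(24-9)=45.
dim = 216-45 = 171


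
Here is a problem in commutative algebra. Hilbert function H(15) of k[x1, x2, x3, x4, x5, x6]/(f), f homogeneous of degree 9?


C(20,5)-C(11,5)=15504-462=15042


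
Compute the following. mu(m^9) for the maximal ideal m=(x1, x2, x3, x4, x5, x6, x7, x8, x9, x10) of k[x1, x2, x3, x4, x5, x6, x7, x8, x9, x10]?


Graded Nakayama: mu(m^d) = dim_k (m^d/m^(d+1)) = #degree-9 monomials in 10 vars
C(n+d-1,d)=C(18,9)=48620


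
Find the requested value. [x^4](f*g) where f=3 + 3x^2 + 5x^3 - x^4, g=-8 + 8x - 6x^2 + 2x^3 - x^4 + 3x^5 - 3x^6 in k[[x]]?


[x^4] = sum a_i*b_j, i+j=4
  3*-1=-3
  3*-6=-18
  5*8=40
  -1*-8=8
Sum=27


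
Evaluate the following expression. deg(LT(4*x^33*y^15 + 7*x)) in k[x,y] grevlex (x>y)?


LT: 4*x^33*y^15
deg_x=33, deg_y=15
Total=33+15=48


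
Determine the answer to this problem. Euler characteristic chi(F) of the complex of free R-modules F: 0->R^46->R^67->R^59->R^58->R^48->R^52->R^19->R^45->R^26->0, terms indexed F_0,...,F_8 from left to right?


chi = sum (-1)^i * rank:
(-1)^0*46=46
(-1)^1*67=-67
(-1)^2*59=59
(-1)^3*58=-58
(-1)^4*48=48
(-1)^5*52=-52
(-1)^6*19=19
(-1)^7*45=-45
(-1)^8*26=26
chi=-24


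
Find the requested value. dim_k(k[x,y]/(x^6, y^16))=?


Basis: x^i*y^j, i<6, j<16
6*16=96


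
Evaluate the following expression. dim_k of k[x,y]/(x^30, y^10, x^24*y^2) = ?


k[x,y]/I, I = (x^30, y^10, x^24*y^2)
Rect: 30x10=300. Corner: (30-24)x(10-2)=48.
dim = 300-48 = 252


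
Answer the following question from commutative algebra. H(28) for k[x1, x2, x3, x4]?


C(d+n-1,n-1)=C(31,3)=4495


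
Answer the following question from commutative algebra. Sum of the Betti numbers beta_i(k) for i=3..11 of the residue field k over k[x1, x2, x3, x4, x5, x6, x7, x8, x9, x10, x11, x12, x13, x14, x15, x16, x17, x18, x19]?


Koszul resolution: beta_i(k)=C(n,i), n=19
C(19,3)=969, C(19,4)=3876, C(19,5)=11628, C(19,6)=27132, C(19,7)=50388, C(19,8)=75582, C(19,9)=92378, C(19,10)=92378, C(19,11)=75582
Sum=429913


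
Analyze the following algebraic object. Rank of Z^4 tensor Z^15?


rank(M(x)N) = rank(M)*rank(N)
4*15 = 60


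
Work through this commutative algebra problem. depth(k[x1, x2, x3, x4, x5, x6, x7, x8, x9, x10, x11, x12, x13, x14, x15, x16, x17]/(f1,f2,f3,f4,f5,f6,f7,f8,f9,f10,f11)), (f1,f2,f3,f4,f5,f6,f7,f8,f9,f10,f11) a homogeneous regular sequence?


depth(R)=17
depth(R/I)=17-11=6


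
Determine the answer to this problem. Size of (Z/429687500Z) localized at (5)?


5-primary part: 429687500=5^10*44
Size=5^10=9765625


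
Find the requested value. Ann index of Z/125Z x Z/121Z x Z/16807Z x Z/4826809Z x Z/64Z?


Exponent = lcm of the cyclic orders; pairwise coprime => product.
5^3*11^2*7^5*13^6*2^6=125*121*16807*4826809*64=78528205139384000


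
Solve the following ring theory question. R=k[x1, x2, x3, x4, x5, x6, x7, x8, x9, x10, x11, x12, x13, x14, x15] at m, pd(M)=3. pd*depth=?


pd+depth=15
depth=15-3=12
pd*depth=3*12=36


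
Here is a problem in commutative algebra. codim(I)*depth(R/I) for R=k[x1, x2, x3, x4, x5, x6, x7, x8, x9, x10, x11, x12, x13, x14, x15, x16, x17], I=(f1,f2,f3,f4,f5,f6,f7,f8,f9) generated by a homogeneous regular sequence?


codim=9, depth=dim(R/I)=17-9=8
Product=9*8=72


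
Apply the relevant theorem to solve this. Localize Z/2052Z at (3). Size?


3-primary part: 2052=3^3*76
Size=3^3=27


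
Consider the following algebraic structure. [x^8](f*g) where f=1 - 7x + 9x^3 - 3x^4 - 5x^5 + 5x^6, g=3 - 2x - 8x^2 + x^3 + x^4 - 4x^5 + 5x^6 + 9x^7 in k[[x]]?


[x^8] = sum a_i*b_j, i+j=8
  -7*9=-63
  9*-4=-36
  -3*1=-3
  -5*1=-5
  5*-8=-40
Sum=-147


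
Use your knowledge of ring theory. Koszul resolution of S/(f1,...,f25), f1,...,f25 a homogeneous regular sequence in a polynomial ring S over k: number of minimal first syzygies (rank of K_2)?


Regular sequence => Koszul complex is the minimal free resolution.
Syz_1 minimally generated by Koszul relations f_i*e_j - f_j*e_i (i<j): mu(Syz_1) = beta_2 = C(m,2) = m(m-1)/2
m=25
25*24/2 = 300


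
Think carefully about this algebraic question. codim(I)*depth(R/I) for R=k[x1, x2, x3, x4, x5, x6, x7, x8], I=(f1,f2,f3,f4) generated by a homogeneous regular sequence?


codim=4, depth=dim(R/I)=8-4=4
Product=4*4=16


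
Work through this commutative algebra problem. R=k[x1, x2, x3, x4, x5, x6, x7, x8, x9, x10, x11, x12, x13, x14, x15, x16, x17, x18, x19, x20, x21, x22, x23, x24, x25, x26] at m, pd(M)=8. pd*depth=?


pd+depth=26
depth=26-8=18
pd*depth=8*18=144


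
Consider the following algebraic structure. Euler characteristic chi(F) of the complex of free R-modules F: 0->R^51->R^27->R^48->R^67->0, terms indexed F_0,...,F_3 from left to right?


chi = sum (-1)^i * rank:
(-1)^0*51=51
(-1)^1*27=-27
(-1)^2*48=48
(-1)^3*67=-67
chi=5


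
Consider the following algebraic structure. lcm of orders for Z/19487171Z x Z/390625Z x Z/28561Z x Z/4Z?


Exponent = lcm of the cyclic orders; pairwise coprime => product.
11^7*5^8*13^4*2^2=19487171*390625*28561*4=869645454579687500


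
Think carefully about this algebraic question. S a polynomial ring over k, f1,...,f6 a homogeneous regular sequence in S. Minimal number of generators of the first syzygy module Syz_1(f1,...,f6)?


Regular sequence => Koszul complex is the minimal free resolution.
Syz_1 minimally generated by Koszul relations f_i*e_j - f_j*e_i (i<j): mu(Syz_1) = beta_2 = C(m,2) = m(m-1)/2
m=6
6*5/2 = 15


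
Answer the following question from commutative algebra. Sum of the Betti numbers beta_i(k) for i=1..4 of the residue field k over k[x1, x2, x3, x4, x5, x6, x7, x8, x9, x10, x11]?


Koszul resolution: beta_i(k)=C(n,i), n=11
C(11,1)=11, C(11,2)=55, C(11,3)=165, C(11,4)=330
Sum=561


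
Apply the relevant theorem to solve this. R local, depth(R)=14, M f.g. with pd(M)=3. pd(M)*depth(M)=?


pd+depth=14
depth=14-3=11
pd*depth=3*11=33


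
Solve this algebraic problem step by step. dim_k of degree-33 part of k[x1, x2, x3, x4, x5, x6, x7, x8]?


C(d+n-1,n-1)=C(40,7)=18643560


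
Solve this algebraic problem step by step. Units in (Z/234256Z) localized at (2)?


Local ring = Z/16Z.
phi(16) = 2^3*(2-1) = 8


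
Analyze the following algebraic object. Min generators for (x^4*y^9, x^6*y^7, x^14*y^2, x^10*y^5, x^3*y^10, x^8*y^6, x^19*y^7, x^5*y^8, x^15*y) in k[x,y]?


Remove redundant (divisible by others).
x^19*y^7 redundant.
Min: x^15*y, x^14*y^2, x^10*y^5, x^8*y^6, x^6*y^7, x^5*y^8, x^4*y^9, x^3*y^10
Count=8


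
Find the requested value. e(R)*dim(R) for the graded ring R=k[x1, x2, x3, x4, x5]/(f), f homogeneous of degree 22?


e(R)=deg(f)=22, dim(R)=5-1=4
e*dim=22*4=88


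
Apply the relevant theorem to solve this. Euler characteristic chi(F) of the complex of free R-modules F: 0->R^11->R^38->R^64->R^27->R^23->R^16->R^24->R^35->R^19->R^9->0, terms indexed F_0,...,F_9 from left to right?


chi = sum (-1)^i * rank:
(-1)^0*11=11
(-1)^1*38=-38
(-1)^2*64=64
(-1)^3*27=-27
(-1)^4*23=23
(-1)^5*16=-16
(-1)^6*24=24
(-1)^7*35=-35
(-1)^8*19=19
(-1)^9*9=-9
chi=16


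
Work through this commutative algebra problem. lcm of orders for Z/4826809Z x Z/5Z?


Exponent = lcm of the cyclic orders; pairwise coprime => product.
13^6*5^1=4826809*5=24134045


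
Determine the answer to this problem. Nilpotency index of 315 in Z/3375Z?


315^k mod 3375:
k=1: 315
k=2: 1350
k=3: 0
First zero at k = 3


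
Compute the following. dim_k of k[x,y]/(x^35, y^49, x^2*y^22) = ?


k[x,y]/I, I = (x^35, y^49, x^2*y^22)
Rect: 35x49=1715. Corner: (35-2)x(49-22)=891.
dim = 1715-891 = 824


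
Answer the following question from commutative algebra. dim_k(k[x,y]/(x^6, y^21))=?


Basis: x^i*y^j, i<6, j<21
6*21=126


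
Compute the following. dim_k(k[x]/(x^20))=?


Basis: 1,x,...,x^19
dim=20


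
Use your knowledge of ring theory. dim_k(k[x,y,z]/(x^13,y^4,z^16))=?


Basis: x^iy^jz^k, i<13,j<4,k<16
13*4*16=832


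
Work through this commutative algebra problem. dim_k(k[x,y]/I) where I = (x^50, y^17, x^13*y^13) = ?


k[x,y]/I, I = (x^50, y^17, x^13*y^13)
Rect: 50x17=850. Corner: (50-13)x(17-13)=148.
dim = 850-148 = 702


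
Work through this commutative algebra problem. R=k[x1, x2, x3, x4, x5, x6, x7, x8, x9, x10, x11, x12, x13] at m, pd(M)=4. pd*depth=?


pd+depth=13
depth=13-4=9
pd*depth=4*9=36


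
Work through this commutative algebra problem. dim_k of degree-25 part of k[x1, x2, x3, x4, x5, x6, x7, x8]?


C(d+n-1,n-1)=C(32,7)=3365856


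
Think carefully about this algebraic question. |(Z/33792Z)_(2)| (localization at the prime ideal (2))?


2-primary part: 33792=2^10*33
Size=2^10=1024


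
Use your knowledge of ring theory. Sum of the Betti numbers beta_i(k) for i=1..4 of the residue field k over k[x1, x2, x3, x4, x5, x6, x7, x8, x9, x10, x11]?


Koszul resolution: beta_i(k)=C(n,i), n=11
C(11,1)=11, C(11,2)=55, C(11,3)=165, C(11,4)=330
Sum=561


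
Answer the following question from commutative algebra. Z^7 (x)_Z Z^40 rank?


rank(M(x)N) = rank(M)*rank(N)
7*40 = 280


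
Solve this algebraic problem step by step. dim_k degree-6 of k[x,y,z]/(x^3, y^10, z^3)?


Need i<3, j<10, k<3 with i+j+k=6.
For each i, j ranges over max(0,6-i-2)..min(9,6-i):
  i=0: j in [4,6] -> 3
  i=1: j in [3,5] -> 3
  i=2: j in [2,4] -> 3
H(6) = 3+3+3 = 9


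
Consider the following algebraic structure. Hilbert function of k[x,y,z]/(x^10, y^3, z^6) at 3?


Need i<10, j<3, k<6 with i+j+k=3.
For each i, j ranges over max(0,3-i-5)..min(2,3-i):
  i=0: j in [0,2] -> 3
  i=1: j in [0,2] -> 3
  i=2: j in [0,1] -> 2
  i=3: j in [0,0] -> 1
H(3) = 3+3+2+1 = 9


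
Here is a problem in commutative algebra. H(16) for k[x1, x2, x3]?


C(d+n-1,n-1)=C(18,2)=153


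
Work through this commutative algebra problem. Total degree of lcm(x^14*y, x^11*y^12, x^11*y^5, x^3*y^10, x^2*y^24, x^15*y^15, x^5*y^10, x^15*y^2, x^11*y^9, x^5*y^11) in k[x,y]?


lcm = componentwise max:
x: max(14,11,11,3,2,15,5,15,11,5)=15
y: max(1,12,5,10,24,15,10,2,9,11)=24
Total=15+24=39


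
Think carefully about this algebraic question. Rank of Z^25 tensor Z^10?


rank(M(x)N) = rank(M)*rank(N)
25*10 = 250


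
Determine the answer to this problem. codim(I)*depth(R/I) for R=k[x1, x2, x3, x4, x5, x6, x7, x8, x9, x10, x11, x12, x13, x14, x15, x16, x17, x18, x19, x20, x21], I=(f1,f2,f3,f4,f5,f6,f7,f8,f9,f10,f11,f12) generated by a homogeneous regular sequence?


codim=12, depth=dim(R/I)=21-12=9
Product=12*9=108


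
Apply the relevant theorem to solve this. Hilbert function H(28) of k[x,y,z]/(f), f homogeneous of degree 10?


C(30,2)-C(20,2)=435-190=245


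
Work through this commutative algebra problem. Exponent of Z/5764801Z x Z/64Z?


Exponent = lcm of the cyclic orders; pairwise coprime => product.
7^8*2^6=5764801*64=368947264


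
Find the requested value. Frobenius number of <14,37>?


gcd(14,37)=1 => F=ab-a-b=14*37-14-37=518-51=467


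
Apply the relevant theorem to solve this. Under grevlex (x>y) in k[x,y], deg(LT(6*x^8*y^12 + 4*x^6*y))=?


LT: 6*x^8*y^12
deg_x=8, deg_y=12
Total=8+12=20


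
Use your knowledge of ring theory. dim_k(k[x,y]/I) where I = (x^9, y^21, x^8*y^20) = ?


k[x,y]/I, I = (x^9, y^21, x^8*y^20)
Rect: 9x21=189. Corner: (9-8)x(21-20)=1.
dim = 189-1 = 188


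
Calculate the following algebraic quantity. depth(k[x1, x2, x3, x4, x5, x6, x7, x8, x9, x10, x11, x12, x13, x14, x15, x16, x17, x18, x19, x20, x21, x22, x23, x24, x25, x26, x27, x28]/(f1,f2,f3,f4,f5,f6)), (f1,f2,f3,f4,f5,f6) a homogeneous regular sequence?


depth(R)=28
depth(R/I)=28-6=22


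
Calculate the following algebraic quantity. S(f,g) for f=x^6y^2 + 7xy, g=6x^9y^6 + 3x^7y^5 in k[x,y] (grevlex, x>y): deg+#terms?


LT(f)=x^6y^2, LT(g)=6x^9y^6
lcm(LM)=x^9y^6
S(f,g) (scaled by 6 to clear denominators) = 6x^3y^4*f - 1*g = -3x^7y^5 + 42x^4y^5
2 terms, deg 12.
12+2=14


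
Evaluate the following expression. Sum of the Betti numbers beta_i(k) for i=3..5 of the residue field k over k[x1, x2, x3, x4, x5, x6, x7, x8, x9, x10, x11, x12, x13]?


Koszul resolution: beta_i(k)=C(n,i), n=13
C(13,3)=286, C(13,4)=715, C(13,5)=1287
Sum=2288


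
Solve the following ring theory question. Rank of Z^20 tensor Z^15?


rank(M(x)N) = rank(M)*rank(N)
20*15 = 300


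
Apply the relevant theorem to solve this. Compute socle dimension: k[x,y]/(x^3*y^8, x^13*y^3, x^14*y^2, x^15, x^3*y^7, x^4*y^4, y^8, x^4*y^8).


Socle = ann(m) = span of standard monomials u with x*u, y*u in I (staircase corners).
Redundant generators: x^3*y^8, x^4*y^8
Minimal generators: x^15, x^14*y^2, x^13*y^3, x^4*y^4, x^3*y^7, y^8
Corners: x^2y^7, x^3y^6, x^12y^3, x^13y^2, x^14y
Socle dim=5


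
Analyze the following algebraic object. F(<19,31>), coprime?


gcd(19,31)=1 => F=ab-a-b=19*31-19-31=589-50=539


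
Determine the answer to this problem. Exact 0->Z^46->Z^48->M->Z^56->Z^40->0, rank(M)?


Alt sum=0:
(-1)^0*46 + (-1)^1*48 + (-1)^2*? + (-1)^3*56 + (-1)^4*40=0
rank(M)=18


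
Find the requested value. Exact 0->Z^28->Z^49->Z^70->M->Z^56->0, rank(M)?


Alt sum=0:
(-1)^0*28 + (-1)^1*49 + (-1)^2*70 + (-1)^3*? + (-1)^4*56=0
rank(M)=105


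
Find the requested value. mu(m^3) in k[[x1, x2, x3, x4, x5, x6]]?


C(n+d-1,d)=C(8,3)=56


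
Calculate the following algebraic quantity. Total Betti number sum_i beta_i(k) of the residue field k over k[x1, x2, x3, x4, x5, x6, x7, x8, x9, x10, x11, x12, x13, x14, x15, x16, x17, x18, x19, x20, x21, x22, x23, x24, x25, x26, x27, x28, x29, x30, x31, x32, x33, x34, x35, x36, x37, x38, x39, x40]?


Koszul resolution: beta_i(k)=C(n,i), n=40
sum_i C(40,i) = 2^40 = 1099511627776


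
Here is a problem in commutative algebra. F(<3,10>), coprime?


gcd(3,10)=1 => F=ab-a-b=3*10-3-10=30-13=17


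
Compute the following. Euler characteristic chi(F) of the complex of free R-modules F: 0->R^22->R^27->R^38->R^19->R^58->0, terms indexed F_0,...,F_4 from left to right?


chi = sum (-1)^i * rank:
(-1)^0*22=22
(-1)^1*27=-27
(-1)^2*38=38
(-1)^3*19=-19
(-1)^4*58=58
chi=72


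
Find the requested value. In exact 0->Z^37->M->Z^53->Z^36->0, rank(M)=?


Alt sum=0:
(-1)^0*37 + (-1)^1*? + (-1)^2*53 + (-1)^3*36=0
rank(M)=54


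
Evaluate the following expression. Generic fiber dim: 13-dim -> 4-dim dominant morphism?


dim(fiber)=dim(X)-dim(Y)=13-4=9


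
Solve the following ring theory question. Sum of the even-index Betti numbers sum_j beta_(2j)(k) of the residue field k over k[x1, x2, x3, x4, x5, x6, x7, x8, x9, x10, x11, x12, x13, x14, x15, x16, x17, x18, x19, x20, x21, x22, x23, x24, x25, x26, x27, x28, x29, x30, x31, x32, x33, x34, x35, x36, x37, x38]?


Koszul resolution: beta_i(k)=C(n,i), n=38
sum_even C(38,i) = 2^(n-1) = 2^37 = 137438953472


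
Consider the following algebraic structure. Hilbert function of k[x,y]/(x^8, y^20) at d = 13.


k[x,y], I = (x^8, y^20), d = 13
Need i < 8 and d-i < 20.
Range: 0 <= i <= 7.
H(13) = 8


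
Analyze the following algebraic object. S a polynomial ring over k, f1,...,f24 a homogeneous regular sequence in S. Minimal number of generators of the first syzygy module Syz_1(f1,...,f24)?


Regular sequence => Koszul complex is the minimal free resolution.
Syz_1 minimally generated by Koszul relations f_i*e_j - f_j*e_i (i<j): mu(Syz_1) = beta_2 = C(m,2) = m(m-1)/2
m=24
24*23/2 = 276


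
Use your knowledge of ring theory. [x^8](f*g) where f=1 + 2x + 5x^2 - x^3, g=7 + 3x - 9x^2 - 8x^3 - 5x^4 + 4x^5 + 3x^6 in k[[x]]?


[x^8] = sum a_i*b_j, i+j=8
  5*3=15
  -1*4=-4
Sum=11


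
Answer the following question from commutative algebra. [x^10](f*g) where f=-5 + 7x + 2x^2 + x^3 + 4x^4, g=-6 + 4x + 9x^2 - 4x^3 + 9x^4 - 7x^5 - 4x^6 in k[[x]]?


[x^10] = sum a_i*b_j, i+j=10
  4*-4=-16
Sum=-16


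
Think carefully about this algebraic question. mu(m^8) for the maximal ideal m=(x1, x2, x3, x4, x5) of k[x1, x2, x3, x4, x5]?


Graded Nakayama: mu(m^d) = dim_k (m^d/m^(d+1)) = #degree-8 monomials in 5 vars
C(n+d-1,d)=C(12,8)=495


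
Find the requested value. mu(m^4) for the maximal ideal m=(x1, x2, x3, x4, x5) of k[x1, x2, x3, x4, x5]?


Graded Nakayama: mu(m^d) = dim_k (m^d/m^(d+1)) = #degree-4 monomials in 5 vars
C(n+d-1,d)=C(8,4)=70


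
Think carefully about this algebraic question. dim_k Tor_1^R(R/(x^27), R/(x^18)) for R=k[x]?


Tor_1(R/I,R/J)=(I cap J)/IJ=(x^27)/(x^45)
dim=45-27=min(27,18)=18


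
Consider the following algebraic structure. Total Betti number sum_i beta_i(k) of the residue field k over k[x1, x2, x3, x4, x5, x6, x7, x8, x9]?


Koszul resolution: beta_i(k)=C(n,i), n=9
sum_i C(9,i) = 2^9 = 512


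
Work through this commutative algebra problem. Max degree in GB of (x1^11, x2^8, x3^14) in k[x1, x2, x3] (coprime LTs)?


Pure powers, coprime LTs => already GB.
Degrees: 11, 8, 14
Max=14


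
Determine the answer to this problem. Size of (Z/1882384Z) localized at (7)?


7-primary part: 1882384=7^6*16
Size=7^6=117649


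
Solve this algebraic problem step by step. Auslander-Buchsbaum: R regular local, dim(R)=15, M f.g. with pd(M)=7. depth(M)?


pd+depth=depth(R)=15
depth=15-7=8


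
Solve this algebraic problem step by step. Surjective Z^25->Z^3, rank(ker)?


rank(ker) = 25-3 = 22


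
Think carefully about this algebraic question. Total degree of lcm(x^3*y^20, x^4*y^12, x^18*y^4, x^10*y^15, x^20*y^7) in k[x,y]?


lcm = componentwise max:
x: max(3,4,18,10,20)=20
y: max(20,12,4,15,7)=20
Total=20+20=40


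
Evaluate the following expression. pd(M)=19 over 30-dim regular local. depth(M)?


pd+depth=depth(R)=30
depth=30-19=11


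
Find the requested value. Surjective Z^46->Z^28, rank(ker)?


rank(ker) = 46-28 = 18


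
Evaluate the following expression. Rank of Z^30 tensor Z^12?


rank(M(x)N) = rank(M)*rank(N)
30*12 = 360


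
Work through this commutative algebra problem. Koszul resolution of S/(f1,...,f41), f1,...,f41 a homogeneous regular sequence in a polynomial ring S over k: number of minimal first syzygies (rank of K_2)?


Regular sequence => Koszul complex is the minimal free resolution.
Syz_1 minimally generated by Koszul relations f_i*e_j - f_j*e_i (i<j): mu(Syz_1) = beta_2 = C(m,2) = m(m-1)/2
m=41
41*40/2 = 820


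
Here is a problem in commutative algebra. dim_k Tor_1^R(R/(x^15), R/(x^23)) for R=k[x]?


Tor_1(R/I,R/J)=(I cap J)/IJ=(x^23)/(x^38)
dim=38-23=min(15,23)=15


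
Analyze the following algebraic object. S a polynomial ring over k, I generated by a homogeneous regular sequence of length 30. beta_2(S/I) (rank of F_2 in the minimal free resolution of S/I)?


Regular sequence => Koszul complex is the minimal free resolution.
Syz_1 minimally generated by Koszul relations f_i*e_j - f_j*e_i (i<j): mu(Syz_1) = beta_2 = C(m,2) = m(m-1)/2
m=30
30*29/2 = 435


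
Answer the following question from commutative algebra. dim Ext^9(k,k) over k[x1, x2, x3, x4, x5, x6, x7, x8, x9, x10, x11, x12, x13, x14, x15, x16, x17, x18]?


C(n,i)=C(18,9)=48620


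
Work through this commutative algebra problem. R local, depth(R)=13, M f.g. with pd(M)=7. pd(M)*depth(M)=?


pd+depth=13
depth=13-7=6
pd*depth=7*6=42


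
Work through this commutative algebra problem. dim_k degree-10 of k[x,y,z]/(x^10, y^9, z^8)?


Need i<10, j<9, k<8 with i+j+k=10.
For each i, j ranges over max(0,10-i-7)..min(8,10-i):
  i=0: j in [3,8] -> 6
  i=1: j in [2,8] -> 7
  i=2: j in [1,8] -> 8
  i=3: j in [0,7] -> 8
  i=4: j in [0,6] -> 7
  i=5: j in [0,5] -> 6
  i=6: j in [0,4] -> 5
  i=7: j in [0,3] -> 4
  i=8: j in [0,2] -> 3
  i=9: j in [0,1] -> 2
H(10) = 6+7+8+8+7+6+5+4+3+2 = 56


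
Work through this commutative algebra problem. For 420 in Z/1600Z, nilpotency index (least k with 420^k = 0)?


420^k mod 1600:
k=1: 420
k=2: 400
k=3: 0
First zero at k = 3


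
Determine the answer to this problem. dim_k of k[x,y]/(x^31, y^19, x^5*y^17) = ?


k[x,y]/I, I = (x^31, y^19, x^5*y^17)
Rect: 31x19=589. Corner: (31-5)x(19-17)=52.
dim = 589-52 = 537


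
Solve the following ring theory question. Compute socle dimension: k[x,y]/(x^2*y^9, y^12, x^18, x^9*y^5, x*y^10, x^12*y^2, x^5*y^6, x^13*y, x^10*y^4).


Socle = ann(m) = span of standard monomials u with x*u, y*u in I (staircase corners).
Minimal generators: x^18, x^13*y, x^12*y^2, x^10*y^4, x^9*y^5, x^5*y^6, x^2*y^9, x*y^10, y^12
Corners: y^11, xy^9, x^4y^8, x^8y^5, x^9y^4, x^11y^3, x^12y, x^17
Socle dim=8


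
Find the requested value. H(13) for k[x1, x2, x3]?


C(d+n-1,n-1)=C(15,2)=105


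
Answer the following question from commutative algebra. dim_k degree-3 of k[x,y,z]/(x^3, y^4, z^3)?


Need i<3, j<4, k<3 with i+j+k=3.
For each i, j ranges over max(0,3-i-2)..min(3,3-i):
  i=0: j in [1,3] -> 3
  i=1: j in [0,2] -> 3
  i=2: j in [0,1] -> 2
H(3) = 3+3+2 = 8


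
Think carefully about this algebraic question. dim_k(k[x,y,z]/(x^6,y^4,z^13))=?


Basis: x^iy^jz^k, i<6,j<4,k<13
6*4*13=312


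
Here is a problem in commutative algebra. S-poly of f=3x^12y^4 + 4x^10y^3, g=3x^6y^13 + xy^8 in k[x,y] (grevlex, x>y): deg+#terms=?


LT(f)=3x^12y^4, LT(g)=3x^6y^13
lcm(LM)=x^12y^13
S(f,g) (scaled by 9 to clear denominators) = 3y^9*f - 3x^6*g = 12x^10y^12 - 3x^7y^8
2 terms, deg 22.
22+2=24


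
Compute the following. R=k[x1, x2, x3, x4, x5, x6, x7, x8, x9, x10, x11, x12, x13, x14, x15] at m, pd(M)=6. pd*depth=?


pd+depth=15
depth=15-6=9
pd*depth=6*9=54


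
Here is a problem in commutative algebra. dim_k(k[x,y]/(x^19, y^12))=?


Basis: x^i*y^j, i<19, j<12
19*12=228


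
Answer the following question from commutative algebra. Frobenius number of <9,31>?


gcd(9,31)=1 => F=ab-a-b=9*31-9-31=279-40=239


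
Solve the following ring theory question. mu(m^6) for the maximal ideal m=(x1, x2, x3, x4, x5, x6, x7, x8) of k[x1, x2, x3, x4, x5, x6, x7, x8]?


Graded Nakayama: mu(m^d) = dim_k (m^d/m^(d+1)) = #degree-6 monomials in 8 vars
C(n+d-1,d)=C(13,6)=1716


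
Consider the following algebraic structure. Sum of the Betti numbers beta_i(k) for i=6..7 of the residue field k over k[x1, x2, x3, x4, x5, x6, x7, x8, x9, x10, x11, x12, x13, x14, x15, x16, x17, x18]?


Koszul resolution: beta_i(k)=C(n,i), n=18
C(18,6)=18564, C(18,7)=31824
Sum=50388


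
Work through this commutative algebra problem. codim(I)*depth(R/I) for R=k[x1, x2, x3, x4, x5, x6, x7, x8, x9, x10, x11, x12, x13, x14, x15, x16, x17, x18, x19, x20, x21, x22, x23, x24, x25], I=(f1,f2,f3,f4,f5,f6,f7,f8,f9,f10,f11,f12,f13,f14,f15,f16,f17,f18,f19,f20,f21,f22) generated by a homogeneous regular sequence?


codim=22, depth=dim(R/I)=25-22=3
Product=22*3=66


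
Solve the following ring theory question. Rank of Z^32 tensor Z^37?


rank(M(x)N) = rank(M)*rank(N)
32*37 = 1184


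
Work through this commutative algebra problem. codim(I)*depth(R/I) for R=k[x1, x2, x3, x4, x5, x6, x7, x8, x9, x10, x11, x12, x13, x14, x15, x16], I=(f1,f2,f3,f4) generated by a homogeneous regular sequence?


codim=4, depth=dim(R/I)=16-4=12
Product=4*12=48


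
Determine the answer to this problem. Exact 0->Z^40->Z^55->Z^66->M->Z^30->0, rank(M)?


Alt sum=0:
(-1)^0*40 + (-1)^1*55 + (-1)^2*66 + (-1)^3*? + (-1)^4*30=0
rank(M)=81


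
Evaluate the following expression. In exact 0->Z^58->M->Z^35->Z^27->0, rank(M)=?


Alt sum=0:
(-1)^0*58 + (-1)^1*? + (-1)^2*35 + (-1)^3*27=0
rank(M)=66


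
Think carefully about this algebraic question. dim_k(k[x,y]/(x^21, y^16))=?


Basis: x^i*y^j, i<21, j<16
21*16=336


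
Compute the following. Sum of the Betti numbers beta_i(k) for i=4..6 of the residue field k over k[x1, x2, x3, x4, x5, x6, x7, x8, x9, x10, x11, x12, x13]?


Koszul resolution: beta_i(k)=C(n,i), n=13
C(13,4)=715, C(13,5)=1287, C(13,6)=1716
Sum=3718


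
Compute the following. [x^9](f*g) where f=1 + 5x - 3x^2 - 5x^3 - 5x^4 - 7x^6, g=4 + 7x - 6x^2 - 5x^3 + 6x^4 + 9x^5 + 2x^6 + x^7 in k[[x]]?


[x^9] = sum a_i*b_j, i+j=9
  -3*1=-3
  -5*2=-10
  -5*9=-45
  -7*-5=35
Sum=-23


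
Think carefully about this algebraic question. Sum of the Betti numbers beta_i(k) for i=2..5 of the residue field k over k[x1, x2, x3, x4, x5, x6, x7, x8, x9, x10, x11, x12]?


Koszul resolution: beta_i(k)=C(n,i), n=12
C(12,2)=66, C(12,3)=220, C(12,4)=495, C(12,5)=792
Sum=1573


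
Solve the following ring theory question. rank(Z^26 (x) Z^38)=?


rank(M(x)N) = rank(M)*rank(N)
26*38 = 988


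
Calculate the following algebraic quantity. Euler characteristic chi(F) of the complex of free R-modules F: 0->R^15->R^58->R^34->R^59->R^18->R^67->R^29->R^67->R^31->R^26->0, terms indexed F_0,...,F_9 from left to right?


chi = sum (-1)^i * rank:
(-1)^0*15=15
(-1)^1*58=-58
(-1)^2*34=34
(-1)^3*59=-59
(-1)^4*18=18
(-1)^5*67=-67
(-1)^6*29=29
(-1)^7*67=-67
(-1)^8*31=31
(-1)^9*26=-26
chi=-150


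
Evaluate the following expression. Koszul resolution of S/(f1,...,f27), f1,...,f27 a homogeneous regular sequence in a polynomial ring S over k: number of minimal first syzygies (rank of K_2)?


Regular sequence => Koszul complex is the minimal free resolution.
Syz_1 minimally generated by Koszul relations f_i*e_j - f_j*e_i (i<j): mu(Syz_1) = beta_2 = C(m,2) = m(m-1)/2
m=27
27*26/2 = 351


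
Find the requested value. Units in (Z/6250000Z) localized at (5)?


Local ring = Z/390625Z.
phi(390625) = 5^7*(5-1) = 312500


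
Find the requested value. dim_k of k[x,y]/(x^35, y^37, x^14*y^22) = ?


k[x,y]/I, I = (x^35, y^37, x^14*y^22)
Rect: 35x37=1295. Corner: (35-14)x(37-22)=315.
dim = 1295-315 = 980


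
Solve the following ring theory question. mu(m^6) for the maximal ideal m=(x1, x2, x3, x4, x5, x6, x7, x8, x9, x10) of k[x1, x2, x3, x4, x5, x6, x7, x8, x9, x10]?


Graded Nakayama: mu(m^d) = dim_k (m^d/m^(d+1)) = #degree-6 monomials in 10 vars
C(n+d-1,d)=C(15,6)=5005


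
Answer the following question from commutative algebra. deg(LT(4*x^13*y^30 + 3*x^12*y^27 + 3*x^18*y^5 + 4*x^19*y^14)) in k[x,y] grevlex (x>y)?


LT: 4*x^13*y^30
deg_x=13, deg_y=30
Total=13+30=43


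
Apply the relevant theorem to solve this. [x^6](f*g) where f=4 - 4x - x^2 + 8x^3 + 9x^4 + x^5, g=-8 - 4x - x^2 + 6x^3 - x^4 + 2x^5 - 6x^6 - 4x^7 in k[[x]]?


[x^6] = sum a_i*b_j, i+j=6
  4*-6=-24
  -4*2=-8
  -1*-1=1
  8*6=48
  9*-1=-9
  1*-4=-4
Sum=4


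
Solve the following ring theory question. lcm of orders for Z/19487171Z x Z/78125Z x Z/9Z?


Exponent = lcm of the cyclic orders; pairwise coprime => product.
11^7*5^7*3^2=19487171*78125*9=13701917109375


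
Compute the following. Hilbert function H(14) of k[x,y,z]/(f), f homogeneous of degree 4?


C(16,2)-C(12,2)=120-66=54


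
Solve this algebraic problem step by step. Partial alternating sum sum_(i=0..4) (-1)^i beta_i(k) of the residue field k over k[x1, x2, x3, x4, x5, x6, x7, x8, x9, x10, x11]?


Koszul resolution: beta_i(k)=C(n,i), n=11
sum_(i=0..p) (-1)^i C(n,i) = (-1)^p C(n-1,p)
(-1)^4*C(10,4) = (-1)^4*210 = 210


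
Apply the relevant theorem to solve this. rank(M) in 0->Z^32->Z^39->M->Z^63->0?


Alt sum=0:
(-1)^0*32 + (-1)^1*39 + (-1)^2*? + (-1)^3*63=0
rank(M)=70


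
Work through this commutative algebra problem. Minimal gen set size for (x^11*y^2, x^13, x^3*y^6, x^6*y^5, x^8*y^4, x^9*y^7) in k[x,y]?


Remove redundant (divisible by others).
x^9*y^7 redundant.
Min: x^13, x^11*y^2, x^8*y^4, x^6*y^5, x^3*y^6
Count=5


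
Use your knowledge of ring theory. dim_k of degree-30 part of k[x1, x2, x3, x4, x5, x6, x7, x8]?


C(d+n-1,n-1)=C(37,7)=10295472


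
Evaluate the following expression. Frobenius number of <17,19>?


gcd(17,19)=1 => F=ab-a-b=17*19-17-19=323-36=287


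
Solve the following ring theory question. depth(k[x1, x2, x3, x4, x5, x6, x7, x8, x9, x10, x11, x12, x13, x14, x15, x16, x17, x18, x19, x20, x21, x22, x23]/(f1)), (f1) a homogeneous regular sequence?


depth(R)=23
depth(R/I)=23-1=22


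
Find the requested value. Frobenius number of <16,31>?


gcd(16,31)=1 => F=ab-a-b=16*31-16-31=496-47=449


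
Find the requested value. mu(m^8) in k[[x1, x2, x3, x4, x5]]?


C(n+d-1,d)=C(12,8)=495


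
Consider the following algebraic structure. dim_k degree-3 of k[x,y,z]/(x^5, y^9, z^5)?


Need i<5, j<9, k<5 with i+j+k=3.
For each i, j ranges over max(0,3-i-4)..min(8,3-i):
  i=0: j in [0,3] -> 4
  i=1: j in [0,2] -> 3
  i=2: j in [0,1] -> 2
  i=3: j in [0,0] -> 1
H(3) = 4+3+2+1 = 10
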